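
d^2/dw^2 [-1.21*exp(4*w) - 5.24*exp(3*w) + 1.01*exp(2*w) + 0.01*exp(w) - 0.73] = (-19.36*exp(3*w) - 47.16*exp(2*w) + 4.04*exp(w) + 0.01)*exp(w)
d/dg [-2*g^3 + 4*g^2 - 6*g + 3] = -6*g^2 + 8*g - 6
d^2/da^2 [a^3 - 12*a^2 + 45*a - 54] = 6*a - 24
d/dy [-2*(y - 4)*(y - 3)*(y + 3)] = -6*y^2 + 16*y + 18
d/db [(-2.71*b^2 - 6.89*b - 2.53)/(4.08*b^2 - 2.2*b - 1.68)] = (34.0732*b^2 + 29.7504*b + 6.0092)/(16.6464*b^4 - 17.952*b^3 - 8.8688*b^2 + 7.392*b + 2.8224)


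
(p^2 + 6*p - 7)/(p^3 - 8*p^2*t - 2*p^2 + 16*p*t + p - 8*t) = (p + 7)/(p^2 - 8*p*t - p + 8*t)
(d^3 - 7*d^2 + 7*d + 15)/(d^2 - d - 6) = (d^2 - 4*d - 5)/(d + 2)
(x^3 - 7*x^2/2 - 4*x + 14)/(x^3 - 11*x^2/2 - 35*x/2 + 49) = (2*x^2 - 3*x - 14)/(2*x^2 - 7*x - 49)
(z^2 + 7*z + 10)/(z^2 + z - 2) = (z + 5)/(z - 1)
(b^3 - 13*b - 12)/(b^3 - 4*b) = (b^3 - 13*b - 12)/(b*(b^2 - 4))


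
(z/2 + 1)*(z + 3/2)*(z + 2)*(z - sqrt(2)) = z^4/2 - sqrt(2)*z^3/2 + 11*z^3/4 - 11*sqrt(2)*z^2/4 + 5*z^2 - 5*sqrt(2)*z + 3*z - 3*sqrt(2)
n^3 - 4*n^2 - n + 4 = (n - 4)*(n - 1)*(n + 1)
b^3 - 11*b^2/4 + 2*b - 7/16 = (b - 7/4)*(b - 1/2)^2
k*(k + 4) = k^2 + 4*k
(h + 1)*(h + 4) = h^2 + 5*h + 4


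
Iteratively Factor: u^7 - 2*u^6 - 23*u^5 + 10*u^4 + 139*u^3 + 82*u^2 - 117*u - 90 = (u - 5)*(u^6 + 3*u^5 - 8*u^4 - 30*u^3 - 11*u^2 + 27*u + 18) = (u - 5)*(u - 1)*(u^5 + 4*u^4 - 4*u^3 - 34*u^2 - 45*u - 18) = (u - 5)*(u - 1)*(u + 3)*(u^4 + u^3 - 7*u^2 - 13*u - 6) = (u - 5)*(u - 1)*(u + 1)*(u + 3)*(u^3 - 7*u - 6) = (u - 5)*(u - 3)*(u - 1)*(u + 1)*(u + 3)*(u^2 + 3*u + 2) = (u - 5)*(u - 3)*(u - 1)*(u + 1)^2*(u + 3)*(u + 2)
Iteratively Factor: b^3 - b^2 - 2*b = (b)*(b^2 - b - 2) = b*(b - 2)*(b + 1)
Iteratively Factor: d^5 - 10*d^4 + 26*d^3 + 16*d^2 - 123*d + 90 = (d - 3)*(d^4 - 7*d^3 + 5*d^2 + 31*d - 30) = (d - 3)*(d + 2)*(d^3 - 9*d^2 + 23*d - 15) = (d - 3)^2*(d + 2)*(d^2 - 6*d + 5) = (d - 3)^2*(d - 1)*(d + 2)*(d - 5)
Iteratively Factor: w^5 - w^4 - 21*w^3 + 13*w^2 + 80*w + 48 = (w - 4)*(w^4 + 3*w^3 - 9*w^2 - 23*w - 12) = (w - 4)*(w + 1)*(w^3 + 2*w^2 - 11*w - 12) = (w - 4)*(w + 1)*(w + 4)*(w^2 - 2*w - 3) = (w - 4)*(w - 3)*(w + 1)*(w + 4)*(w + 1)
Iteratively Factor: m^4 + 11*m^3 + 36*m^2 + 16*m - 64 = (m + 4)*(m^3 + 7*m^2 + 8*m - 16) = (m + 4)^2*(m^2 + 3*m - 4) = (m - 1)*(m + 4)^2*(m + 4)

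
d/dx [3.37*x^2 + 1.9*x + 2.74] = 6.74*x + 1.9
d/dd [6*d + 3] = 6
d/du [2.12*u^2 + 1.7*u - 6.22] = 4.24*u + 1.7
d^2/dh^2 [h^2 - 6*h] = 2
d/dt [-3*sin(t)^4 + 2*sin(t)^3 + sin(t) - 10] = (-12*sin(t)^3 + 6*sin(t)^2 + 1)*cos(t)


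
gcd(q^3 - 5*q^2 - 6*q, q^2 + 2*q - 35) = 1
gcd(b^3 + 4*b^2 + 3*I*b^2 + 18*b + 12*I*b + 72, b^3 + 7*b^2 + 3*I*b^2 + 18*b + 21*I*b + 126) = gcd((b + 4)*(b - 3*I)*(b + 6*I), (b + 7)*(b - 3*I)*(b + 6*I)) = b^2 + 3*I*b + 18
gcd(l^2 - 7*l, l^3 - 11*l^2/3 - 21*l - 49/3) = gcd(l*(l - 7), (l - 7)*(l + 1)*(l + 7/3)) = l - 7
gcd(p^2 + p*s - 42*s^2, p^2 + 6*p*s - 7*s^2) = p + 7*s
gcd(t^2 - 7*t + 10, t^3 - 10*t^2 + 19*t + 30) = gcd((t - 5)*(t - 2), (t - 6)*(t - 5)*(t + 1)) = t - 5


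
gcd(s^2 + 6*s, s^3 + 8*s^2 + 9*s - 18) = s + 6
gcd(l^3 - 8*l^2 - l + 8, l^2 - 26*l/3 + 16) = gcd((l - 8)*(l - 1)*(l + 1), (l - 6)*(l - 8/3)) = 1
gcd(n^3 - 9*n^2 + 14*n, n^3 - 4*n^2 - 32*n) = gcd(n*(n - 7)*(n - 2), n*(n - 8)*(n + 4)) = n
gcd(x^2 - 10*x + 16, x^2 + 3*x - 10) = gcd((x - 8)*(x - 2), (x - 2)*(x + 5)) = x - 2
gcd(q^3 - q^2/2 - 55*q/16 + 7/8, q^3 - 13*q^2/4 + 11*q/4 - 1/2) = q^2 - 9*q/4 + 1/2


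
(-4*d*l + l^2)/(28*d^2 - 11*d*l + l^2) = -l/(7*d - l)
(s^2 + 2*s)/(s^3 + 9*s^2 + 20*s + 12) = s/(s^2 + 7*s + 6)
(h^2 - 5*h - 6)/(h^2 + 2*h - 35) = (h^2 - 5*h - 6)/(h^2 + 2*h - 35)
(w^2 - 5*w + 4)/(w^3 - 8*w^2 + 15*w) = (w^2 - 5*w + 4)/(w*(w^2 - 8*w + 15))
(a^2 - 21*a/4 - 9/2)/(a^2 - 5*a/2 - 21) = (4*a + 3)/(2*(2*a + 7))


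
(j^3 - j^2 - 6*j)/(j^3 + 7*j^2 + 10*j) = (j - 3)/(j + 5)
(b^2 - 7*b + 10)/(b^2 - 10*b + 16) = (b - 5)/(b - 8)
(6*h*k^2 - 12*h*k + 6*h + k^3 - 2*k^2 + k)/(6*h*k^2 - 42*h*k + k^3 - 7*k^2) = (k^2 - 2*k + 1)/(k*(k - 7))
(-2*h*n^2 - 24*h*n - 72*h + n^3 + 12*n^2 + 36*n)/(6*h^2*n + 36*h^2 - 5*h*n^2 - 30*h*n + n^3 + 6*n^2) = (-n - 6)/(3*h - n)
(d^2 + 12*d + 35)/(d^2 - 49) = (d + 5)/(d - 7)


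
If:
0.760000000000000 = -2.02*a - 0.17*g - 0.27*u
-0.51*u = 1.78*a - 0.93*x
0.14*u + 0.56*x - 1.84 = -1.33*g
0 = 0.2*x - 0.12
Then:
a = -1.08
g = 0.62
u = 4.85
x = 0.60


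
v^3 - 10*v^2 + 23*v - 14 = (v - 7)*(v - 2)*(v - 1)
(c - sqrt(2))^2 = c^2 - 2*sqrt(2)*c + 2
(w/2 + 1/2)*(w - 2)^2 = w^3/2 - 3*w^2/2 + 2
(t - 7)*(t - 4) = t^2 - 11*t + 28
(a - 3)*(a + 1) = a^2 - 2*a - 3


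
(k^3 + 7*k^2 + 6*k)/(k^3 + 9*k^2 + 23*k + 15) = k*(k + 6)/(k^2 + 8*k + 15)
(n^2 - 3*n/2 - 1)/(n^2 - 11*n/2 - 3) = (n - 2)/(n - 6)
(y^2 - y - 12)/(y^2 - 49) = (y^2 - y - 12)/(y^2 - 49)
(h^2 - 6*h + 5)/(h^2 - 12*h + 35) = (h - 1)/(h - 7)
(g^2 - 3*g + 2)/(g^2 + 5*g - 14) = (g - 1)/(g + 7)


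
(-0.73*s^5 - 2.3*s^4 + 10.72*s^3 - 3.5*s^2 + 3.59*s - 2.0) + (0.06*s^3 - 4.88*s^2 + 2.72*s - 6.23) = -0.73*s^5 - 2.3*s^4 + 10.78*s^3 - 8.38*s^2 + 6.31*s - 8.23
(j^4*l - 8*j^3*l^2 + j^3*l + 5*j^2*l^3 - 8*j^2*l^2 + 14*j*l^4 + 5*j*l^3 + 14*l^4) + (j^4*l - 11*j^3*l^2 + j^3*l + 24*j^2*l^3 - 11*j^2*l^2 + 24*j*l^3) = 2*j^4*l - 19*j^3*l^2 + 2*j^3*l + 29*j^2*l^3 - 19*j^2*l^2 + 14*j*l^4 + 29*j*l^3 + 14*l^4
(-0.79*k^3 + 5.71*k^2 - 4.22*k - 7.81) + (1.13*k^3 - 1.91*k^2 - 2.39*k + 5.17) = 0.34*k^3 + 3.8*k^2 - 6.61*k - 2.64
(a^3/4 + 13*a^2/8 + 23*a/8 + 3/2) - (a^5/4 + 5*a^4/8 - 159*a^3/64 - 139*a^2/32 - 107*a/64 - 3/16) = -a^5/4 - 5*a^4/8 + 175*a^3/64 + 191*a^2/32 + 291*a/64 + 27/16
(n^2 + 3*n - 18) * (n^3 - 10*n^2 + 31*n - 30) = n^5 - 7*n^4 - 17*n^3 + 243*n^2 - 648*n + 540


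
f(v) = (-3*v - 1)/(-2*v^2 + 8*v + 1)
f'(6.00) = -0.44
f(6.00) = 0.83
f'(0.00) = 5.00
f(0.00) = -1.00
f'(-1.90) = -0.02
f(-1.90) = -0.22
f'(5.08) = -1.71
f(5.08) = 1.63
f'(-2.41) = -0.02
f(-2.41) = -0.21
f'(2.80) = -0.89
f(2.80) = -1.22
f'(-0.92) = 0.06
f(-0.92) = -0.22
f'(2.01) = -0.34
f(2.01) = -0.78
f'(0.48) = 0.09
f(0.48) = -0.56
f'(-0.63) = 0.22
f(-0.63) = -0.18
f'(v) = (-3*v - 1)*(4*v - 8)/(-2*v^2 + 8*v + 1)^2 - 3/(-2*v^2 + 8*v + 1) = (-6*v^2 - 4*v + 5)/(4*v^4 - 32*v^3 + 60*v^2 + 16*v + 1)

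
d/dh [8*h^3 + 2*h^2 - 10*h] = 24*h^2 + 4*h - 10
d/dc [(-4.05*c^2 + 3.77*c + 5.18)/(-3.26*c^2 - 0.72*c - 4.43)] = (15.2062*c^2 + 69.6566*c - 12.9715)/(10.6276*c^4 + 4.6944*c^3 + 29.402*c^2 + 6.3792*c + 19.6249)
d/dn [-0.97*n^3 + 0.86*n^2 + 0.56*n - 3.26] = -2.91*n^2 + 1.72*n + 0.56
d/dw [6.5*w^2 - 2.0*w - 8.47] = 13.0*w - 2.0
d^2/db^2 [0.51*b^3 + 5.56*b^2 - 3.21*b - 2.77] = 3.06*b + 11.12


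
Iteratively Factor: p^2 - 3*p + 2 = (p - 2)*(p - 1)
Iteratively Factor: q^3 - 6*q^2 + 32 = (q - 4)*(q^2 - 2*q - 8) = (q - 4)^2*(q + 2)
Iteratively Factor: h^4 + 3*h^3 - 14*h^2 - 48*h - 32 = (h - 4)*(h^3 + 7*h^2 + 14*h + 8) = (h - 4)*(h + 1)*(h^2 + 6*h + 8) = (h - 4)*(h + 1)*(h + 4)*(h + 2)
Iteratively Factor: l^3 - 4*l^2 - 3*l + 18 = (l - 3)*(l^2 - l - 6) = (l - 3)^2*(l + 2)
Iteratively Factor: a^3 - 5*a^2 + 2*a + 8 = (a - 4)*(a^2 - a - 2) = (a - 4)*(a - 2)*(a + 1)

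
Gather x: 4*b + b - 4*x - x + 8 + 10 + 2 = 5*b - 5*x + 20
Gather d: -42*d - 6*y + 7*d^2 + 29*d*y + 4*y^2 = 7*d^2 + d*(29*y - 42) + 4*y^2 - 6*y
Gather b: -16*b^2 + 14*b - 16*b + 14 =-16*b^2 - 2*b + 14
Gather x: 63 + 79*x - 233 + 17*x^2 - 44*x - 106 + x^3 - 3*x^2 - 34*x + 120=x^3 + 14*x^2 + x - 156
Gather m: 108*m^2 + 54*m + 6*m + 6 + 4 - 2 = 108*m^2 + 60*m + 8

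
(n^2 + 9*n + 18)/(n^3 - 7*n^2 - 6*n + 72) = (n + 6)/(n^2 - 10*n + 24)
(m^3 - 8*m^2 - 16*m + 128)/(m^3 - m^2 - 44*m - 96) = (m - 4)/(m + 3)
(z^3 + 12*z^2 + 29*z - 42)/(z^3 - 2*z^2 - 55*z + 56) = (z + 6)/(z - 8)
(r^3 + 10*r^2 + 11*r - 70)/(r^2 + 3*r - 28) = (r^2 + 3*r - 10)/(r - 4)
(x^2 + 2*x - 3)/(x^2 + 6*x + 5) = (x^2 + 2*x - 3)/(x^2 + 6*x + 5)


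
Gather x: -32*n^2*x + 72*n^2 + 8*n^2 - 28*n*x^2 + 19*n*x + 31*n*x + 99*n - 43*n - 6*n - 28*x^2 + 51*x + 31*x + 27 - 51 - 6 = 80*n^2 + 50*n + x^2*(-28*n - 28) + x*(-32*n^2 + 50*n + 82) - 30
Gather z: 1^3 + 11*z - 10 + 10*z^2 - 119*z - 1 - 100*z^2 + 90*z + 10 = -90*z^2 - 18*z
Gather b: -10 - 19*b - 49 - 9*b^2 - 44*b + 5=-9*b^2 - 63*b - 54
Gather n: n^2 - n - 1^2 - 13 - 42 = n^2 - n - 56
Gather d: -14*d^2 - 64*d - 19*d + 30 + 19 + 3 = -14*d^2 - 83*d + 52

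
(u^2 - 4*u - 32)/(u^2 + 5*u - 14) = (u^2 - 4*u - 32)/(u^2 + 5*u - 14)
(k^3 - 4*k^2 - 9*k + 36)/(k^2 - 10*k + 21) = (k^2 - k - 12)/(k - 7)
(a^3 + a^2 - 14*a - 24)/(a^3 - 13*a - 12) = (a + 2)/(a + 1)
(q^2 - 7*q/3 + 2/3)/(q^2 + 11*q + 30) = (3*q^2 - 7*q + 2)/(3*(q^2 + 11*q + 30))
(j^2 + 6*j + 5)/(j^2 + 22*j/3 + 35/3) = 3*(j + 1)/(3*j + 7)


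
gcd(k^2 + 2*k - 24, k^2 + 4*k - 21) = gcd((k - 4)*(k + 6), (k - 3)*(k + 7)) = 1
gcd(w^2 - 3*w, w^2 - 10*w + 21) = w - 3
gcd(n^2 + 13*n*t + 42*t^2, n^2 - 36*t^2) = n + 6*t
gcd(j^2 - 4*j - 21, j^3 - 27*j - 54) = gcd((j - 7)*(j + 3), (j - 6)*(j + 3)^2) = j + 3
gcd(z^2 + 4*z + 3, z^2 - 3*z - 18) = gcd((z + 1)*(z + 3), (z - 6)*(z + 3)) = z + 3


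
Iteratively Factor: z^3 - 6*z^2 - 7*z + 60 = (z - 5)*(z^2 - z - 12) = (z - 5)*(z + 3)*(z - 4)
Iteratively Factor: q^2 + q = (q + 1)*(q)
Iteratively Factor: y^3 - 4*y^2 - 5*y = (y - 5)*(y^2 + y) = (y - 5)*(y + 1)*(y)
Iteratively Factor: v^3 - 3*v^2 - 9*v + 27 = (v + 3)*(v^2 - 6*v + 9) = (v - 3)*(v + 3)*(v - 3)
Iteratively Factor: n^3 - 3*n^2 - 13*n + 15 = (n - 1)*(n^2 - 2*n - 15) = (n - 1)*(n + 3)*(n - 5)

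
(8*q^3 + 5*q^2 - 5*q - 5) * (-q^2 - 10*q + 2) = -8*q^5 - 85*q^4 - 29*q^3 + 65*q^2 + 40*q - 10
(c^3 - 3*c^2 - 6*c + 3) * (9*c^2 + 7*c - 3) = 9*c^5 - 20*c^4 - 78*c^3 - 6*c^2 + 39*c - 9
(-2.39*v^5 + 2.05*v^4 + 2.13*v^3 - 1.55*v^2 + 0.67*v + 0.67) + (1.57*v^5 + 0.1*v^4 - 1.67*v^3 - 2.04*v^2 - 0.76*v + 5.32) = -0.82*v^5 + 2.15*v^4 + 0.46*v^3 - 3.59*v^2 - 0.09*v + 5.99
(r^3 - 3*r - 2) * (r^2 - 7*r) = r^5 - 7*r^4 - 3*r^3 + 19*r^2 + 14*r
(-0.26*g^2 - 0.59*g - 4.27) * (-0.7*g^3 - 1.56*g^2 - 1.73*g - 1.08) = 0.182*g^5 + 0.8186*g^4 + 4.3592*g^3 + 7.9627*g^2 + 8.0243*g + 4.6116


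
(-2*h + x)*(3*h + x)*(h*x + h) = -6*h^3*x - 6*h^3 + h^2*x^2 + h^2*x + h*x^3 + h*x^2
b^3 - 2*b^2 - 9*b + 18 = (b - 3)*(b - 2)*(b + 3)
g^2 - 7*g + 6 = (g - 6)*(g - 1)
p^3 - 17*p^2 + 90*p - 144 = (p - 8)*(p - 6)*(p - 3)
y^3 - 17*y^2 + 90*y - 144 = (y - 8)*(y - 6)*(y - 3)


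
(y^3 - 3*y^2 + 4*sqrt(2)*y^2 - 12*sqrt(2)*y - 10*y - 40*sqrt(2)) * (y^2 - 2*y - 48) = y^5 - 5*y^4 + 4*sqrt(2)*y^4 - 52*y^3 - 20*sqrt(2)*y^3 - 208*sqrt(2)*y^2 + 164*y^2 + 480*y + 656*sqrt(2)*y + 1920*sqrt(2)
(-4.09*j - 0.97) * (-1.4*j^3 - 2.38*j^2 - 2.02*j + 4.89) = 5.726*j^4 + 11.0922*j^3 + 10.5704*j^2 - 18.0407*j - 4.7433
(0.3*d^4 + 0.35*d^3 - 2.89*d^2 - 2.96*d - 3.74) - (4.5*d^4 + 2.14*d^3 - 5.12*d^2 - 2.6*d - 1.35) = -4.2*d^4 - 1.79*d^3 + 2.23*d^2 - 0.36*d - 2.39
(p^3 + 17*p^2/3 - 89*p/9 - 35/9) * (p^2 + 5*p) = p^5 + 32*p^4/3 + 166*p^3/9 - 160*p^2/3 - 175*p/9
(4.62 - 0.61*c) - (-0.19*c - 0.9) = 5.52 - 0.42*c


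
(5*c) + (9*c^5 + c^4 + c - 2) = 9*c^5 + c^4 + 6*c - 2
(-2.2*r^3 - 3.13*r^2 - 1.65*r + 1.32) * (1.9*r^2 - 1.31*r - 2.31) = -4.18*r^5 - 3.065*r^4 + 6.0473*r^3 + 11.8998*r^2 + 2.0823*r - 3.0492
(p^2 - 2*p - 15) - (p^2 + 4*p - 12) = -6*p - 3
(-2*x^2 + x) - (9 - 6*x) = -2*x^2 + 7*x - 9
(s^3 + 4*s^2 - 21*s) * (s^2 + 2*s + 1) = s^5 + 6*s^4 - 12*s^3 - 38*s^2 - 21*s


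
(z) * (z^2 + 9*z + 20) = z^3 + 9*z^2 + 20*z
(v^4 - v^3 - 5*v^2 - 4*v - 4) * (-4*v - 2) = -4*v^5 + 2*v^4 + 22*v^3 + 26*v^2 + 24*v + 8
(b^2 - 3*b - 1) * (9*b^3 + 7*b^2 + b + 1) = 9*b^5 - 20*b^4 - 29*b^3 - 9*b^2 - 4*b - 1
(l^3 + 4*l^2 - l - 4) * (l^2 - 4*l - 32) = l^5 - 49*l^3 - 128*l^2 + 48*l + 128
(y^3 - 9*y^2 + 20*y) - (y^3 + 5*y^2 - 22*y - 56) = -14*y^2 + 42*y + 56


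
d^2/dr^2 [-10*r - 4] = 0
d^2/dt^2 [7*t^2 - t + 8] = 14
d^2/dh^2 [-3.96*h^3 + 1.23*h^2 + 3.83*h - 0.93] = 2.46 - 23.76*h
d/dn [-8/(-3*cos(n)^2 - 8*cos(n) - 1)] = 16*(3*cos(n) + 4)*sin(n)/(3*cos(n)^2 + 8*cos(n) + 1)^2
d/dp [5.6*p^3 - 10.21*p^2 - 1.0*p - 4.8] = 16.8*p^2 - 20.42*p - 1.0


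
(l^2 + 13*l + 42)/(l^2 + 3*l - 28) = (l + 6)/(l - 4)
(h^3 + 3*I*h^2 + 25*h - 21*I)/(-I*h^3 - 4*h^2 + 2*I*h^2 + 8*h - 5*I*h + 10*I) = (I*h^3 - 3*h^2 + 25*I*h + 21)/(h^3 + h^2*(-2 - 4*I) + h*(5 + 8*I) - 10)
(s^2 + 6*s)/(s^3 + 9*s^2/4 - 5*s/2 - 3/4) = 4*s*(s + 6)/(4*s^3 + 9*s^2 - 10*s - 3)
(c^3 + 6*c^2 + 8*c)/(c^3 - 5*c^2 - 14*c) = (c + 4)/(c - 7)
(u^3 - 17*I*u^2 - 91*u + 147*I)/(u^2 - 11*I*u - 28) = (u^2 - 10*I*u - 21)/(u - 4*I)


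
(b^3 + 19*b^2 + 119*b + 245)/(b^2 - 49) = (b^2 + 12*b + 35)/(b - 7)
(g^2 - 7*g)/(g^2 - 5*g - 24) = g*(7 - g)/(-g^2 + 5*g + 24)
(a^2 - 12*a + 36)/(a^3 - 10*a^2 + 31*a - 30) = (a^2 - 12*a + 36)/(a^3 - 10*a^2 + 31*a - 30)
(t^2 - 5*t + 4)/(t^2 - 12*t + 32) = (t - 1)/(t - 8)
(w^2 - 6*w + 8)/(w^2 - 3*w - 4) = (w - 2)/(w + 1)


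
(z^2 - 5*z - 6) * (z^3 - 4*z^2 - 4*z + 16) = z^5 - 9*z^4 + 10*z^3 + 60*z^2 - 56*z - 96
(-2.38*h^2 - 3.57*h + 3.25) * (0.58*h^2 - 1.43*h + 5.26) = -1.3804*h^4 + 1.3328*h^3 - 5.5287*h^2 - 23.4257*h + 17.095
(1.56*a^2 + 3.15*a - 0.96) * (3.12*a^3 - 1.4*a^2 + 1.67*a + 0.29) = 4.8672*a^5 + 7.644*a^4 - 4.8*a^3 + 7.0569*a^2 - 0.6897*a - 0.2784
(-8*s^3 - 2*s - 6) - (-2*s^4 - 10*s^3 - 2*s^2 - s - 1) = 2*s^4 + 2*s^3 + 2*s^2 - s - 5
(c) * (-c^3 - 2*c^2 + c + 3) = -c^4 - 2*c^3 + c^2 + 3*c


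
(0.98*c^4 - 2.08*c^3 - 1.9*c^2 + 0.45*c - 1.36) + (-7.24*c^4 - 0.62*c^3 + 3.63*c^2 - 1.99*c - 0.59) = -6.26*c^4 - 2.7*c^3 + 1.73*c^2 - 1.54*c - 1.95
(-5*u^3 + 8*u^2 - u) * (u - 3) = -5*u^4 + 23*u^3 - 25*u^2 + 3*u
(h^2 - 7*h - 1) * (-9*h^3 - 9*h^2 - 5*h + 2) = -9*h^5 + 54*h^4 + 67*h^3 + 46*h^2 - 9*h - 2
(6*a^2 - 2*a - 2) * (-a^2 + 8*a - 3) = -6*a^4 + 50*a^3 - 32*a^2 - 10*a + 6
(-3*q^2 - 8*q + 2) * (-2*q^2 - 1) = 6*q^4 + 16*q^3 - q^2 + 8*q - 2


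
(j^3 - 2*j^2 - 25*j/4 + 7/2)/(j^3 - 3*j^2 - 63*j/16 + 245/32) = 8*(2*j^2 + 3*j - 2)/(16*j^2 + 8*j - 35)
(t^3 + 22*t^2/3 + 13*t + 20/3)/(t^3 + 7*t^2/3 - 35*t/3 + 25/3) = (3*t^2 + 7*t + 4)/(3*t^2 - 8*t + 5)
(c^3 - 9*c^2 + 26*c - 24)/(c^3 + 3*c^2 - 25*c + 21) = (c^2 - 6*c + 8)/(c^2 + 6*c - 7)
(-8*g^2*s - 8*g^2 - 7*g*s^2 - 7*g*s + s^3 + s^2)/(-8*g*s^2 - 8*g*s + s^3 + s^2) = (g + s)/s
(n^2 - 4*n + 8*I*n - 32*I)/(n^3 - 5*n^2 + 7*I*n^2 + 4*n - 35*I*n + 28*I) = (n + 8*I)/(n^2 + n*(-1 + 7*I) - 7*I)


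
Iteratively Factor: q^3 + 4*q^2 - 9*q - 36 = (q + 3)*(q^2 + q - 12) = (q + 3)*(q + 4)*(q - 3)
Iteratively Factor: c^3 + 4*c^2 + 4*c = (c)*(c^2 + 4*c + 4) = c*(c + 2)*(c + 2)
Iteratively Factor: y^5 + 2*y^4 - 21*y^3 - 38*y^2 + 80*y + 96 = (y - 2)*(y^4 + 4*y^3 - 13*y^2 - 64*y - 48) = (y - 2)*(y + 3)*(y^3 + y^2 - 16*y - 16) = (y - 2)*(y + 1)*(y + 3)*(y^2 - 16) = (y - 2)*(y + 1)*(y + 3)*(y + 4)*(y - 4)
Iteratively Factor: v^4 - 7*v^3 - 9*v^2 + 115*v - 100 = (v - 5)*(v^3 - 2*v^2 - 19*v + 20) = (v - 5)*(v - 1)*(v^2 - v - 20) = (v - 5)^2*(v - 1)*(v + 4)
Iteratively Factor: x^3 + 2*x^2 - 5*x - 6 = (x - 2)*(x^2 + 4*x + 3) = (x - 2)*(x + 1)*(x + 3)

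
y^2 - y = y*(y - 1)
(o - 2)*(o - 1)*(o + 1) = o^3 - 2*o^2 - o + 2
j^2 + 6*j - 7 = (j - 1)*(j + 7)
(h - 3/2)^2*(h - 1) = h^3 - 4*h^2 + 21*h/4 - 9/4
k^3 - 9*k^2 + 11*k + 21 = (k - 7)*(k - 3)*(k + 1)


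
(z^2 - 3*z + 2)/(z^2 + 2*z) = (z^2 - 3*z + 2)/(z*(z + 2))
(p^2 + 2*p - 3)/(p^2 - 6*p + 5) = (p + 3)/(p - 5)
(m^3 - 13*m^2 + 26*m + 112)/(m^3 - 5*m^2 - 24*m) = (m^2 - 5*m - 14)/(m*(m + 3))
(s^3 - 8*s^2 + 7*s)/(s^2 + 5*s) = (s^2 - 8*s + 7)/(s + 5)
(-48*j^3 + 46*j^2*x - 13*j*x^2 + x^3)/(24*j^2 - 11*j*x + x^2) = -2*j + x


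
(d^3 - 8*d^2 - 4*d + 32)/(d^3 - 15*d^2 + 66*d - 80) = (d + 2)/(d - 5)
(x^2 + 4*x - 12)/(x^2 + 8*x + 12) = (x - 2)/(x + 2)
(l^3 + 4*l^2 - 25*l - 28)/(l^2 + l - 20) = (l^2 + 8*l + 7)/(l + 5)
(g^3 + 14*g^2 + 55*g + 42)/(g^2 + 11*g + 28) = (g^2 + 7*g + 6)/(g + 4)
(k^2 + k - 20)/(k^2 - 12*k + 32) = (k + 5)/(k - 8)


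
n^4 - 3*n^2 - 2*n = n*(n - 2)*(n + 1)^2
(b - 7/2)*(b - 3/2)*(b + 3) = b^3 - 2*b^2 - 39*b/4 + 63/4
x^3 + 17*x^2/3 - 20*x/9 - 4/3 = (x - 2/3)*(x + 1/3)*(x + 6)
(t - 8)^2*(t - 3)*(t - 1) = t^4 - 20*t^3 + 131*t^2 - 304*t + 192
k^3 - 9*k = k*(k - 3)*(k + 3)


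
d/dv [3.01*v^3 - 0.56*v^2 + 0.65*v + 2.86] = 9.03*v^2 - 1.12*v + 0.65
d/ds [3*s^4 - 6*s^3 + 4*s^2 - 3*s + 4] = 12*s^3 - 18*s^2 + 8*s - 3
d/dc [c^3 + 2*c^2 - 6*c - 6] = 3*c^2 + 4*c - 6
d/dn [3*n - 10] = 3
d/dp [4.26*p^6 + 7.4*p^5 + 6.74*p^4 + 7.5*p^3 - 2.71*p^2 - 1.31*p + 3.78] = 25.56*p^5 + 37.0*p^4 + 26.96*p^3 + 22.5*p^2 - 5.42*p - 1.31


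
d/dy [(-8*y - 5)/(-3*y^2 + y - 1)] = (24*y^2 - 8*y - (6*y - 1)*(8*y + 5) + 8)/(3*y^2 - y + 1)^2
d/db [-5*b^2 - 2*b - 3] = -10*b - 2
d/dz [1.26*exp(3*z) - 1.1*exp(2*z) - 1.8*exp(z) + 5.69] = (3.78*exp(2*z) - 2.2*exp(z) - 1.8)*exp(z)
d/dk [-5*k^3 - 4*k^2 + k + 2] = -15*k^2 - 8*k + 1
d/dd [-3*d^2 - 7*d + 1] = -6*d - 7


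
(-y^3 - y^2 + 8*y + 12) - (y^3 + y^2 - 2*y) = -2*y^3 - 2*y^2 + 10*y + 12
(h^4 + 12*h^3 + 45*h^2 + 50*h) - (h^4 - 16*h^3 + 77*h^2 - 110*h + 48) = 28*h^3 - 32*h^2 + 160*h - 48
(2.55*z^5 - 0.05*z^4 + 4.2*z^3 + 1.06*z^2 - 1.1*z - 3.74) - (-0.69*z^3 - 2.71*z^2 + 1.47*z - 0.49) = 2.55*z^5 - 0.05*z^4 + 4.89*z^3 + 3.77*z^2 - 2.57*z - 3.25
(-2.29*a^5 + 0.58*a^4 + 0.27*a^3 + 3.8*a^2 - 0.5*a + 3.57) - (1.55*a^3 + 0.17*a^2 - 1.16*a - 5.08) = -2.29*a^5 + 0.58*a^4 - 1.28*a^3 + 3.63*a^2 + 0.66*a + 8.65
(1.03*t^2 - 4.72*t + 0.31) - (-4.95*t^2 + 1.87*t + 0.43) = 5.98*t^2 - 6.59*t - 0.12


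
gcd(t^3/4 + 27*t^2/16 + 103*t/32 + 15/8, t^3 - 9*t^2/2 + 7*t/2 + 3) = 1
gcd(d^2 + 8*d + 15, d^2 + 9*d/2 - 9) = 1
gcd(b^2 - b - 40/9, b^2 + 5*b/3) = b + 5/3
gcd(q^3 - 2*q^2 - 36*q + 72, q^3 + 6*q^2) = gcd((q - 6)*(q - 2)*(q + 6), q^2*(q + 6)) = q + 6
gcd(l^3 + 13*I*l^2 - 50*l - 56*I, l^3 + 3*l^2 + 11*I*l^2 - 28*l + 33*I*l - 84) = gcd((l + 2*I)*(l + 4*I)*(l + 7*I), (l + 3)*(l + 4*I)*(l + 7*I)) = l^2 + 11*I*l - 28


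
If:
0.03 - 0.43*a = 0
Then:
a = 0.07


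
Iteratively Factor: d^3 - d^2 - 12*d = (d - 4)*(d^2 + 3*d) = d*(d - 4)*(d + 3)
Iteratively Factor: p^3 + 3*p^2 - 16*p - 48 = (p + 3)*(p^2 - 16) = (p + 3)*(p + 4)*(p - 4)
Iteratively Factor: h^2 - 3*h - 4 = (h - 4)*(h + 1)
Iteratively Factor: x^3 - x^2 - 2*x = (x)*(x^2 - x - 2) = x*(x + 1)*(x - 2)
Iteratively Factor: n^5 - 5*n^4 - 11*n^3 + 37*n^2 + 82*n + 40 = (n - 4)*(n^4 - n^3 - 15*n^2 - 23*n - 10) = (n - 4)*(n + 1)*(n^3 - 2*n^2 - 13*n - 10) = (n - 4)*(n + 1)^2*(n^2 - 3*n - 10) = (n - 4)*(n + 1)^2*(n + 2)*(n - 5)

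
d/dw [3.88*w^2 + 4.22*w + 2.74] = 7.76*w + 4.22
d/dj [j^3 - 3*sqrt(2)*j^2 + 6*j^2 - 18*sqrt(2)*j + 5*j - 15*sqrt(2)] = 3*j^2 - 6*sqrt(2)*j + 12*j - 18*sqrt(2) + 5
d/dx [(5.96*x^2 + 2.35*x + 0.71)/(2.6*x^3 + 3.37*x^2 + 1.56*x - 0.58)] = (-15.496*x^4 - 12.22*x^3 - 4.1599*x^2 - 11.699*x - 2.4706)/(6.76*x^6 + 17.524*x^5 + 19.4689*x^4 + 7.4984*x^3 - 1.4756*x^2 - 1.8096*x + 0.3364)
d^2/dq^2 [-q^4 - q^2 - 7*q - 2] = -12*q^2 - 2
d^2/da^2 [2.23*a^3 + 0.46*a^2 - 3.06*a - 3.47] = 13.38*a + 0.92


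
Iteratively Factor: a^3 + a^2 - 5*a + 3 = (a + 3)*(a^2 - 2*a + 1) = (a - 1)*(a + 3)*(a - 1)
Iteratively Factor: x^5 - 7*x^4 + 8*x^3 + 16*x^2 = (x)*(x^4 - 7*x^3 + 8*x^2 + 16*x) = x*(x - 4)*(x^3 - 3*x^2 - 4*x) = x*(x - 4)*(x + 1)*(x^2 - 4*x) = x^2*(x - 4)*(x + 1)*(x - 4)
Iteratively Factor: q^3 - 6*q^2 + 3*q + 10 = (q - 5)*(q^2 - q - 2) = (q - 5)*(q - 2)*(q + 1)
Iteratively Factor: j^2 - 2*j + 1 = (j - 1)*(j - 1)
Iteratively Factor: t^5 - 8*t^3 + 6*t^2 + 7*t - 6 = (t - 1)*(t^4 + t^3 - 7*t^2 - t + 6) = (t - 1)*(t + 3)*(t^3 - 2*t^2 - t + 2) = (t - 1)*(t + 1)*(t + 3)*(t^2 - 3*t + 2) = (t - 1)^2*(t + 1)*(t + 3)*(t - 2)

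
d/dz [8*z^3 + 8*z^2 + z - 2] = 24*z^2 + 16*z + 1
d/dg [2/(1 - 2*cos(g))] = -4*sin(g)/(2*cos(g) - 1)^2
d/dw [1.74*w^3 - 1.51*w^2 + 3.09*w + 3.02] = 5.22*w^2 - 3.02*w + 3.09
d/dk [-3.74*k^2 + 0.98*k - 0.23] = 0.98 - 7.48*k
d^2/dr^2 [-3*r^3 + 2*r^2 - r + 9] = 4 - 18*r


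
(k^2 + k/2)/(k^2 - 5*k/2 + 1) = k*(2*k + 1)/(2*k^2 - 5*k + 2)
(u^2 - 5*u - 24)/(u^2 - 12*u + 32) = (u + 3)/(u - 4)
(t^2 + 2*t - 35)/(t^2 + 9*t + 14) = (t - 5)/(t + 2)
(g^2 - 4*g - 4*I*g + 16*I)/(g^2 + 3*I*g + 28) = (g - 4)/(g + 7*I)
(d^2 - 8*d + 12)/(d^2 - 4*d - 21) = (-d^2 + 8*d - 12)/(-d^2 + 4*d + 21)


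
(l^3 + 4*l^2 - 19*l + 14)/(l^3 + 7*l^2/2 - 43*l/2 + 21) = 2*(l - 1)/(2*l - 3)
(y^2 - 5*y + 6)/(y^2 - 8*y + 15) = (y - 2)/(y - 5)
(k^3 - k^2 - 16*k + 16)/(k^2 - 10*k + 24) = (k^2 + 3*k - 4)/(k - 6)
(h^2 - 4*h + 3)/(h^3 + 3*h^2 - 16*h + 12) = (h - 3)/(h^2 + 4*h - 12)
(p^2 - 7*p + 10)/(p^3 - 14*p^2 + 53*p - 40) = (p - 2)/(p^2 - 9*p + 8)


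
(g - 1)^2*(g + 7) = g^3 + 5*g^2 - 13*g + 7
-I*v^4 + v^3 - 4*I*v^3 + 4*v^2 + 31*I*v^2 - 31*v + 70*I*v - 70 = (v - 5)*(v + 2)*(v + 7)*(-I*v + 1)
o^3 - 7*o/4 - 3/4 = (o - 3/2)*(o + 1/2)*(o + 1)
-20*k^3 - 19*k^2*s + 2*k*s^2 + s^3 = (-4*k + s)*(k + s)*(5*k + s)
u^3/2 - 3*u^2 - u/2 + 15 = (u/2 + 1)*(u - 5)*(u - 3)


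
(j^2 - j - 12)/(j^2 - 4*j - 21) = (j - 4)/(j - 7)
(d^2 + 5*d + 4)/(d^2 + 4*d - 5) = (d^2 + 5*d + 4)/(d^2 + 4*d - 5)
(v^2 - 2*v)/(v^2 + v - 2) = v*(v - 2)/(v^2 + v - 2)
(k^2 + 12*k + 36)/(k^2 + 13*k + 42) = (k + 6)/(k + 7)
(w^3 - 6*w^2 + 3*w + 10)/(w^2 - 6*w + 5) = (w^2 - w - 2)/(w - 1)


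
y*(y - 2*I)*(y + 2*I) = y^3 + 4*y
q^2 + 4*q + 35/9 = (q + 5/3)*(q + 7/3)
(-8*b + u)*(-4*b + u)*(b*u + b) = 32*b^3*u + 32*b^3 - 12*b^2*u^2 - 12*b^2*u + b*u^3 + b*u^2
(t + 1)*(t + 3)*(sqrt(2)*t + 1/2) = sqrt(2)*t^3 + t^2/2 + 4*sqrt(2)*t^2 + 2*t + 3*sqrt(2)*t + 3/2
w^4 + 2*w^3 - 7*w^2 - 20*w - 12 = (w - 3)*(w + 1)*(w + 2)^2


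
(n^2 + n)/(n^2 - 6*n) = (n + 1)/(n - 6)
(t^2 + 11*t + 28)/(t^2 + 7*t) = (t + 4)/t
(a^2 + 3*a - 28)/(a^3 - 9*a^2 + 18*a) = (a^2 + 3*a - 28)/(a*(a^2 - 9*a + 18))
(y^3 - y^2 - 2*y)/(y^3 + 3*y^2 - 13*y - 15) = y*(y - 2)/(y^2 + 2*y - 15)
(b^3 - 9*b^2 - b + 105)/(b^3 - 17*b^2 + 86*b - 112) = (b^2 - 2*b - 15)/(b^2 - 10*b + 16)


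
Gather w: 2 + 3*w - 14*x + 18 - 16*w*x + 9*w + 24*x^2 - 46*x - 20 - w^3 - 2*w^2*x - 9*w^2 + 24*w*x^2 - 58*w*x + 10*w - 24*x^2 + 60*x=-w^3 + w^2*(-2*x - 9) + w*(24*x^2 - 74*x + 22)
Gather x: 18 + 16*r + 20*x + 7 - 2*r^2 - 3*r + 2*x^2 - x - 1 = -2*r^2 + 13*r + 2*x^2 + 19*x + 24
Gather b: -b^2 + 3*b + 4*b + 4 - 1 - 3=-b^2 + 7*b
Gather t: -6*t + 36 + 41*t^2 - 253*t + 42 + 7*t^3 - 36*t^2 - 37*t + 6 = 7*t^3 + 5*t^2 - 296*t + 84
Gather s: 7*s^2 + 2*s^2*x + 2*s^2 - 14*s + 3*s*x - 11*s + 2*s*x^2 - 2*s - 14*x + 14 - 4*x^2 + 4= s^2*(2*x + 9) + s*(2*x^2 + 3*x - 27) - 4*x^2 - 14*x + 18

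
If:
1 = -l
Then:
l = -1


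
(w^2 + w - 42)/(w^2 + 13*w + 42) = (w - 6)/(w + 6)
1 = 1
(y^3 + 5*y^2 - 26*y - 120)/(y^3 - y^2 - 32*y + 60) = (y + 4)/(y - 2)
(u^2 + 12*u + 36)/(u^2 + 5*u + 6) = (u^2 + 12*u + 36)/(u^2 + 5*u + 6)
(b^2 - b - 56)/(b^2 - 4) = (b^2 - b - 56)/(b^2 - 4)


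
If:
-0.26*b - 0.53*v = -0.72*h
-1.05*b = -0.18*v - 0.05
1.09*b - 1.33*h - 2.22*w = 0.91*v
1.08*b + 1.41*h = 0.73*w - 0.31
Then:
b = 0.01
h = -0.14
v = -0.20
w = 0.17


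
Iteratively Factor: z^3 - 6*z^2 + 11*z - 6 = (z - 3)*(z^2 - 3*z + 2) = (z - 3)*(z - 2)*(z - 1)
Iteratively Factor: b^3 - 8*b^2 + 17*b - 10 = (b - 5)*(b^2 - 3*b + 2) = (b - 5)*(b - 2)*(b - 1)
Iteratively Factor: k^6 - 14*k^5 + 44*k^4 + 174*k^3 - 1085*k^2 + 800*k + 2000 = (k - 5)*(k^5 - 9*k^4 - k^3 + 169*k^2 - 240*k - 400) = (k - 5)*(k - 4)*(k^4 - 5*k^3 - 21*k^2 + 85*k + 100) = (k - 5)^2*(k - 4)*(k^3 - 21*k - 20) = (k - 5)^2*(k - 4)*(k + 1)*(k^2 - k - 20) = (k - 5)^3*(k - 4)*(k + 1)*(k + 4)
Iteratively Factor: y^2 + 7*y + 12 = (y + 4)*(y + 3)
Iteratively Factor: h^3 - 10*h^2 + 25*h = (h - 5)*(h^2 - 5*h) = (h - 5)^2*(h)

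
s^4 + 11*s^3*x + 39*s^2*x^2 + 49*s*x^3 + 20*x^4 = (s + x)^2*(s + 4*x)*(s + 5*x)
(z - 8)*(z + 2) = z^2 - 6*z - 16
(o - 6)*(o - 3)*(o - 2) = o^3 - 11*o^2 + 36*o - 36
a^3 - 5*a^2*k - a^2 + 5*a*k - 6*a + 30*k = (a - 3)*(a + 2)*(a - 5*k)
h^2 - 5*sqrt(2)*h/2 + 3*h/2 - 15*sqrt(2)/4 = (h + 3/2)*(h - 5*sqrt(2)/2)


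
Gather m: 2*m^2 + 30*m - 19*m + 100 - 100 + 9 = 2*m^2 + 11*m + 9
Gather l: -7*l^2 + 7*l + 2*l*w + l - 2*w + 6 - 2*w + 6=-7*l^2 + l*(2*w + 8) - 4*w + 12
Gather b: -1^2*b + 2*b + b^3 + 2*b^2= b^3 + 2*b^2 + b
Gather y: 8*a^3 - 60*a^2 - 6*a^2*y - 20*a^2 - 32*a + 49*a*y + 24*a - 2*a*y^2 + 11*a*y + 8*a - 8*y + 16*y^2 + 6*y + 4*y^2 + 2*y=8*a^3 - 80*a^2 + y^2*(20 - 2*a) + y*(-6*a^2 + 60*a)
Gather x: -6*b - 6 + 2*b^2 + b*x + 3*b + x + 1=2*b^2 - 3*b + x*(b + 1) - 5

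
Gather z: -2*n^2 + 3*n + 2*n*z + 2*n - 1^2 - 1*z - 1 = -2*n^2 + 5*n + z*(2*n - 1) - 2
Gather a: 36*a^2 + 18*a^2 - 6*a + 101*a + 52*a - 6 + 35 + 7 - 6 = 54*a^2 + 147*a + 30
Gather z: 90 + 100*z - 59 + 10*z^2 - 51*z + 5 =10*z^2 + 49*z + 36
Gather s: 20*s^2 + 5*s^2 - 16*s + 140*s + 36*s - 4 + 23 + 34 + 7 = 25*s^2 + 160*s + 60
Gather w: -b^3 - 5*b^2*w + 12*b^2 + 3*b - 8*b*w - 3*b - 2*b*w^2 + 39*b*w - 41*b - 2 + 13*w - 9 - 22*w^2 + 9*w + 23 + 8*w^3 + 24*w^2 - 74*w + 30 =-b^3 + 12*b^2 - 41*b + 8*w^3 + w^2*(2 - 2*b) + w*(-5*b^2 + 31*b - 52) + 42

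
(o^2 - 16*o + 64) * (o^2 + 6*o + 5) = o^4 - 10*o^3 - 27*o^2 + 304*o + 320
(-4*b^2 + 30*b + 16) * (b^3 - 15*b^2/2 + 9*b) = -4*b^5 + 60*b^4 - 245*b^3 + 150*b^2 + 144*b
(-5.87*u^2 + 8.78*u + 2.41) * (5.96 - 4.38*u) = 25.7106*u^3 - 73.4416*u^2 + 41.773*u + 14.3636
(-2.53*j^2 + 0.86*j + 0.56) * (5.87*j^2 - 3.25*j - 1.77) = -14.8511*j^4 + 13.2707*j^3 + 4.9703*j^2 - 3.3422*j - 0.9912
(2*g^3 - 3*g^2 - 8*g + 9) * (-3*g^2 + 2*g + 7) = -6*g^5 + 13*g^4 + 32*g^3 - 64*g^2 - 38*g + 63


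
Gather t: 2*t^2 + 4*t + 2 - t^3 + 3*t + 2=-t^3 + 2*t^2 + 7*t + 4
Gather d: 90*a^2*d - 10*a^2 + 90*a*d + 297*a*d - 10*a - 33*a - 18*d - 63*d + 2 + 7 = -10*a^2 - 43*a + d*(90*a^2 + 387*a - 81) + 9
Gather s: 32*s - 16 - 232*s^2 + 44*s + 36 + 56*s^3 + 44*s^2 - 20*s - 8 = 56*s^3 - 188*s^2 + 56*s + 12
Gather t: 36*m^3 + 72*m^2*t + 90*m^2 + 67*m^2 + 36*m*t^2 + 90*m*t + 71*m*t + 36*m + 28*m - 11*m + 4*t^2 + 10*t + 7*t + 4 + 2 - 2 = 36*m^3 + 157*m^2 + 53*m + t^2*(36*m + 4) + t*(72*m^2 + 161*m + 17) + 4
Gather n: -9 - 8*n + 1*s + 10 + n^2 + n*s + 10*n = n^2 + n*(s + 2) + s + 1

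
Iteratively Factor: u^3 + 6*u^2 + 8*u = (u + 4)*(u^2 + 2*u) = (u + 2)*(u + 4)*(u)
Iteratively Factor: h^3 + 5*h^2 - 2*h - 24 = (h + 4)*(h^2 + h - 6) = (h - 2)*(h + 4)*(h + 3)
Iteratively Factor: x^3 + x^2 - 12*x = (x)*(x^2 + x - 12) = x*(x + 4)*(x - 3)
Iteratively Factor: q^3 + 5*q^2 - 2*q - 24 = (q + 4)*(q^2 + q - 6) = (q + 3)*(q + 4)*(q - 2)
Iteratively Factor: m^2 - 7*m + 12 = (m - 4)*(m - 3)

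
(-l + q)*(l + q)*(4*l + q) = -4*l^3 - l^2*q + 4*l*q^2 + q^3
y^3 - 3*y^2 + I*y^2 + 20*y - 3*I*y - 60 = (y - 3)*(y - 4*I)*(y + 5*I)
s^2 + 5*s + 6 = (s + 2)*(s + 3)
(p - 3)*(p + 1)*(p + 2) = p^3 - 7*p - 6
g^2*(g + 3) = g^3 + 3*g^2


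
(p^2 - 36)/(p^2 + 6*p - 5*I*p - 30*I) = (p - 6)/(p - 5*I)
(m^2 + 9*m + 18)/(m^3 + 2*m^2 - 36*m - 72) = (m + 3)/(m^2 - 4*m - 12)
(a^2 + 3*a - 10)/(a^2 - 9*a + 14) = (a + 5)/(a - 7)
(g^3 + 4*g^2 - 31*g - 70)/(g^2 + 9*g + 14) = g - 5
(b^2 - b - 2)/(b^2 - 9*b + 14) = (b + 1)/(b - 7)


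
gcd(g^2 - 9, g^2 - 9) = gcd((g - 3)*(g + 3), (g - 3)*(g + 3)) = g^2 - 9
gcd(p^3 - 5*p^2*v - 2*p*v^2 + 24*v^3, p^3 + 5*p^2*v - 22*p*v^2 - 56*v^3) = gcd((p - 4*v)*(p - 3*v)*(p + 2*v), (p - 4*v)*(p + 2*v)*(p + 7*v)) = p^2 - 2*p*v - 8*v^2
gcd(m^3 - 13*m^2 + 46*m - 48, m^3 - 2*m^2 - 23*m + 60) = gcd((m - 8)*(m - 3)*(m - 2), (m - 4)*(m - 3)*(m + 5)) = m - 3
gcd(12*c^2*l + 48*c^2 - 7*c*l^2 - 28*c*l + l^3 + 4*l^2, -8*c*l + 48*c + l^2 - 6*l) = 1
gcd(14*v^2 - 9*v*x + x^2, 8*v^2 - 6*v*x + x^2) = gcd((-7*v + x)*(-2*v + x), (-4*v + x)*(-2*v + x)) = -2*v + x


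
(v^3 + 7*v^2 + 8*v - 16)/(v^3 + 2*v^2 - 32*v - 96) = (v - 1)/(v - 6)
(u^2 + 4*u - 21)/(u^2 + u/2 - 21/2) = 2*(u + 7)/(2*u + 7)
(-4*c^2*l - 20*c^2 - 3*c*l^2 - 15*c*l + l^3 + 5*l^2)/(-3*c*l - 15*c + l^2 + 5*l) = (4*c^2 + 3*c*l - l^2)/(3*c - l)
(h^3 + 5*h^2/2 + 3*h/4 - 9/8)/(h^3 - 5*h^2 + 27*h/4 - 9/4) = (4*h^2 + 12*h + 9)/(2*(2*h^2 - 9*h + 9))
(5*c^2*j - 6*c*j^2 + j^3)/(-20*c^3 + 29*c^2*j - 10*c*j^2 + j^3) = -j/(4*c - j)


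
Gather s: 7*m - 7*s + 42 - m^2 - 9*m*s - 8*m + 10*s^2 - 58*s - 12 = -m^2 - m + 10*s^2 + s*(-9*m - 65) + 30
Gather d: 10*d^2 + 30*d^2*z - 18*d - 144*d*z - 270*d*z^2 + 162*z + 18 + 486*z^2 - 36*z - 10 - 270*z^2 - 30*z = d^2*(30*z + 10) + d*(-270*z^2 - 144*z - 18) + 216*z^2 + 96*z + 8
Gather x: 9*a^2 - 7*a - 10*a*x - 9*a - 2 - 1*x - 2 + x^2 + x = 9*a^2 - 10*a*x - 16*a + x^2 - 4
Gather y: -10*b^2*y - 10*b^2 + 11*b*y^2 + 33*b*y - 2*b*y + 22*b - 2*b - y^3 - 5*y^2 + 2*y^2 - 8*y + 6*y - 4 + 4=-10*b^2 + 20*b - y^3 + y^2*(11*b - 3) + y*(-10*b^2 + 31*b - 2)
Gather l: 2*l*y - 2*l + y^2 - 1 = l*(2*y - 2) + y^2 - 1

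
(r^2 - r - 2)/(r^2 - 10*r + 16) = (r + 1)/(r - 8)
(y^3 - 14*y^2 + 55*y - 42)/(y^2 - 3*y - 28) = (y^2 - 7*y + 6)/(y + 4)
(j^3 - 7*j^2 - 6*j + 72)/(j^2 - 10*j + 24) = j + 3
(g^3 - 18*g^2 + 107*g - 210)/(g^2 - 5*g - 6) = (g^2 - 12*g + 35)/(g + 1)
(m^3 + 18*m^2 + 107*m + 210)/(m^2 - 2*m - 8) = (m^3 + 18*m^2 + 107*m + 210)/(m^2 - 2*m - 8)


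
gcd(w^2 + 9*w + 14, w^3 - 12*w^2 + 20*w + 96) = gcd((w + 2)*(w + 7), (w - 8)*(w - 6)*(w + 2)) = w + 2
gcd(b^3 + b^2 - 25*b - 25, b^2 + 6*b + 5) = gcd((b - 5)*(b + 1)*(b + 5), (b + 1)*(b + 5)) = b^2 + 6*b + 5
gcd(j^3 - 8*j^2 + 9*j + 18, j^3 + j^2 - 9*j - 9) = j^2 - 2*j - 3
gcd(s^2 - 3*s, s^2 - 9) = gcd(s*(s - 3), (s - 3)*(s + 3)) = s - 3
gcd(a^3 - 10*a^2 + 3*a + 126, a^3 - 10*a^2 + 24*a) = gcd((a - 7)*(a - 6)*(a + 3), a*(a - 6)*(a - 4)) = a - 6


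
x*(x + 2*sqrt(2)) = x^2 + 2*sqrt(2)*x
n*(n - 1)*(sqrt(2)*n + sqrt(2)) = sqrt(2)*n^3 - sqrt(2)*n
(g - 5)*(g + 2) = g^2 - 3*g - 10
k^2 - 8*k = k*(k - 8)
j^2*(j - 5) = j^3 - 5*j^2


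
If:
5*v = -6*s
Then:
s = -5*v/6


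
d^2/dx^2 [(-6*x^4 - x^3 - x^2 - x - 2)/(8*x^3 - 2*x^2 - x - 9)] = 2*(-152*x^6 - 1548*x^5 - 1518*x^4 - 673*x^3 - 3297*x^2 - 633*x - 38)/(512*x^9 - 384*x^8 - 96*x^7 - 1640*x^6 + 876*x^5 + 318*x^4 + 1835*x^3 - 513*x^2 - 243*x - 729)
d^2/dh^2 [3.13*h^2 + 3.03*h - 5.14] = 6.26000000000000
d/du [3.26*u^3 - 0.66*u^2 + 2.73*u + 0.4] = 9.78*u^2 - 1.32*u + 2.73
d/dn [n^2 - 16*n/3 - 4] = 2*n - 16/3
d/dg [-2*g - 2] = -2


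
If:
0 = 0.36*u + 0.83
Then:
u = -2.31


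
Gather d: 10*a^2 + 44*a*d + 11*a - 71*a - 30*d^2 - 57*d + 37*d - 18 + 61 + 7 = 10*a^2 - 60*a - 30*d^2 + d*(44*a - 20) + 50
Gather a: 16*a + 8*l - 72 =16*a + 8*l - 72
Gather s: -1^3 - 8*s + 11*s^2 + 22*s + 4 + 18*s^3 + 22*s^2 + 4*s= 18*s^3 + 33*s^2 + 18*s + 3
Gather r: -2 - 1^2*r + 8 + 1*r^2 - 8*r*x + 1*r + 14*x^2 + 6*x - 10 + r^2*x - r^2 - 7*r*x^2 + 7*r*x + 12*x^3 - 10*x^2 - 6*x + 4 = r^2*x + r*(-7*x^2 - x) + 12*x^3 + 4*x^2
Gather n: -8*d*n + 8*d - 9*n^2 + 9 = -8*d*n + 8*d - 9*n^2 + 9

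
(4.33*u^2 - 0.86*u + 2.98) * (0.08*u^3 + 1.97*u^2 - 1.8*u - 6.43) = 0.3464*u^5 + 8.4613*u^4 - 9.2498*u^3 - 20.4233*u^2 + 0.1658*u - 19.1614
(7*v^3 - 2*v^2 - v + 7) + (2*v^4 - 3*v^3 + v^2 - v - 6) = 2*v^4 + 4*v^3 - v^2 - 2*v + 1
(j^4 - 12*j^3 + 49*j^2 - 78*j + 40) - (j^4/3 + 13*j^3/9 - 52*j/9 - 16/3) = 2*j^4/3 - 121*j^3/9 + 49*j^2 - 650*j/9 + 136/3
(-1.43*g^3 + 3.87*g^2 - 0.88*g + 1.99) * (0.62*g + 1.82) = -0.8866*g^4 - 0.2032*g^3 + 6.4978*g^2 - 0.3678*g + 3.6218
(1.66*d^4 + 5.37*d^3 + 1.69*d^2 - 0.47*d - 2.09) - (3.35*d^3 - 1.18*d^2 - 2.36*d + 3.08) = 1.66*d^4 + 2.02*d^3 + 2.87*d^2 + 1.89*d - 5.17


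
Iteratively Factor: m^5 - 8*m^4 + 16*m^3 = (m - 4)*(m^4 - 4*m^3) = m*(m - 4)*(m^3 - 4*m^2) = m^2*(m - 4)*(m^2 - 4*m) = m^2*(m - 4)^2*(m)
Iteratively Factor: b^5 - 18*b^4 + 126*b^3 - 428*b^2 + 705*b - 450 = (b - 3)*(b^4 - 15*b^3 + 81*b^2 - 185*b + 150) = (b - 5)*(b - 3)*(b^3 - 10*b^2 + 31*b - 30) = (b - 5)*(b - 3)*(b - 2)*(b^2 - 8*b + 15) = (b - 5)*(b - 3)^2*(b - 2)*(b - 5)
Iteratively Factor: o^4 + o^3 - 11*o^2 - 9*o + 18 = (o - 1)*(o^3 + 2*o^2 - 9*o - 18) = (o - 3)*(o - 1)*(o^2 + 5*o + 6) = (o - 3)*(o - 1)*(o + 3)*(o + 2)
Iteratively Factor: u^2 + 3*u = (u + 3)*(u)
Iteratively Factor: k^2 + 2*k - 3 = (k + 3)*(k - 1)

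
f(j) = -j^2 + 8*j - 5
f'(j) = 8 - 2*j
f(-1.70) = -21.49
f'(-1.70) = 11.40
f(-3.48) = -44.95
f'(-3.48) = 14.96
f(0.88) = 1.27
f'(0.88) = 6.24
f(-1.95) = -24.40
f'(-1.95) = 11.90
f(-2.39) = -29.83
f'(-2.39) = 12.78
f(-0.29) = -7.40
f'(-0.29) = 8.58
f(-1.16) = -15.63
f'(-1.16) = 10.32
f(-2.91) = -36.75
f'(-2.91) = 13.82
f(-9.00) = -158.00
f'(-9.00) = 26.00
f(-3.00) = -38.00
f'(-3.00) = 14.00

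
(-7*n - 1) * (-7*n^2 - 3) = 49*n^3 + 7*n^2 + 21*n + 3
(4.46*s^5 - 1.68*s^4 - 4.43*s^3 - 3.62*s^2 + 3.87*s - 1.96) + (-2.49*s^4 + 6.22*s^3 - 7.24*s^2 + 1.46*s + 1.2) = 4.46*s^5 - 4.17*s^4 + 1.79*s^3 - 10.86*s^2 + 5.33*s - 0.76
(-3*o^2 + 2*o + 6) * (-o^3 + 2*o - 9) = 3*o^5 - 2*o^4 - 12*o^3 + 31*o^2 - 6*o - 54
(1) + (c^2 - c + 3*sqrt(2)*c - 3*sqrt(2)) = c^2 - c + 3*sqrt(2)*c - 3*sqrt(2) + 1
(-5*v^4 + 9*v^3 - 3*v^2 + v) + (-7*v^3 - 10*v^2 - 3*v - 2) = -5*v^4 + 2*v^3 - 13*v^2 - 2*v - 2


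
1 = 1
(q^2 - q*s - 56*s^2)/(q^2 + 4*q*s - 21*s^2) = (q - 8*s)/(q - 3*s)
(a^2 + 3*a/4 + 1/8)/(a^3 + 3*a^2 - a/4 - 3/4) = (4*a + 1)/(2*(2*a^2 + 5*a - 3))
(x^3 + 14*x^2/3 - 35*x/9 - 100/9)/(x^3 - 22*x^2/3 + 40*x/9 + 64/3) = (3*x^2 + 10*x - 25)/(3*x^2 - 26*x + 48)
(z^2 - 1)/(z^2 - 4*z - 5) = (z - 1)/(z - 5)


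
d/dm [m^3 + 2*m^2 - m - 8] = 3*m^2 + 4*m - 1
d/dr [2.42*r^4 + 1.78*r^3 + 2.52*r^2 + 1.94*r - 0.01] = 9.68*r^3 + 5.34*r^2 + 5.04*r + 1.94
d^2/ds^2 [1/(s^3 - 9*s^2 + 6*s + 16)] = 6*((3 - s)*(s^3 - 9*s^2 + 6*s + 16) + 3*(s^2 - 6*s + 2)^2)/(s^3 - 9*s^2 + 6*s + 16)^3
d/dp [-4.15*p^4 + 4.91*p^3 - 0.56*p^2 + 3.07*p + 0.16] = -16.6*p^3 + 14.73*p^2 - 1.12*p + 3.07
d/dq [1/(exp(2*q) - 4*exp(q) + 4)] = 2*(2 - exp(q))*exp(q)/(exp(2*q) - 4*exp(q) + 4)^2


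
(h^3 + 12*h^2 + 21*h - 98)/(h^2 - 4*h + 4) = (h^2 + 14*h + 49)/(h - 2)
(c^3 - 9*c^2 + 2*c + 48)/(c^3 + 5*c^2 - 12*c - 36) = (c - 8)/(c + 6)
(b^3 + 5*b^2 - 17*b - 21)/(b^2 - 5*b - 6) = (b^2 + 4*b - 21)/(b - 6)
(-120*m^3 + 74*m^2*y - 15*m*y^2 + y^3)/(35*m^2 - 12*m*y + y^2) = (24*m^2 - 10*m*y + y^2)/(-7*m + y)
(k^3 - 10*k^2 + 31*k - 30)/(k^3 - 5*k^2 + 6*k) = (k - 5)/k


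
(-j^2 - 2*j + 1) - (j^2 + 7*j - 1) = -2*j^2 - 9*j + 2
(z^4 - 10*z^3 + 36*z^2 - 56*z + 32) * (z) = z^5 - 10*z^4 + 36*z^3 - 56*z^2 + 32*z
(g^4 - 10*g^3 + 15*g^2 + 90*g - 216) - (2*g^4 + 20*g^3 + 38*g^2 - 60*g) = -g^4 - 30*g^3 - 23*g^2 + 150*g - 216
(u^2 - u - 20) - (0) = u^2 - u - 20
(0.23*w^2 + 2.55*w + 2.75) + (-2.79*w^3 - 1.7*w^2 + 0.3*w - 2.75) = -2.79*w^3 - 1.47*w^2 + 2.85*w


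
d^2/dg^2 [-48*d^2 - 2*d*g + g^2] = 2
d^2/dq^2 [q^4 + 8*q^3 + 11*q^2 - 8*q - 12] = 12*q^2 + 48*q + 22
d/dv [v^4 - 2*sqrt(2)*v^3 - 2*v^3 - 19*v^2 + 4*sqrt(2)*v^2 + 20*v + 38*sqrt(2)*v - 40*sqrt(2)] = 4*v^3 - 6*sqrt(2)*v^2 - 6*v^2 - 38*v + 8*sqrt(2)*v + 20 + 38*sqrt(2)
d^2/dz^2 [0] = 0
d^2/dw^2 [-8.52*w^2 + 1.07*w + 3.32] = -17.0400000000000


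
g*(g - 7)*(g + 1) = g^3 - 6*g^2 - 7*g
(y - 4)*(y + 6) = y^2 + 2*y - 24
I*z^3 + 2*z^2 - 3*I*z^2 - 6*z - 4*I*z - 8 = (z - 4)*(z - 2*I)*(I*z + I)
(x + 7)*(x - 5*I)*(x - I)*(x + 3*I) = x^4 + 7*x^3 - 3*I*x^3 + 13*x^2 - 21*I*x^2 + 91*x - 15*I*x - 105*I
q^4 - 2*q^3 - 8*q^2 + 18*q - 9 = (q - 3)*(q - 1)^2*(q + 3)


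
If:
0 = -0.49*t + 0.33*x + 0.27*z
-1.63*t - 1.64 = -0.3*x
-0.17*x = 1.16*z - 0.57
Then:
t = -1.58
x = -3.12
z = 0.95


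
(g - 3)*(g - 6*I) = g^2 - 3*g - 6*I*g + 18*I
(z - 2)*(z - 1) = z^2 - 3*z + 2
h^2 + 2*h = h*(h + 2)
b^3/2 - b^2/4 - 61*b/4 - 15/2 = (b/2 + 1/4)*(b - 6)*(b + 5)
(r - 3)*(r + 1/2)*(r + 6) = r^3 + 7*r^2/2 - 33*r/2 - 9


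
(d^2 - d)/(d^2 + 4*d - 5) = d/(d + 5)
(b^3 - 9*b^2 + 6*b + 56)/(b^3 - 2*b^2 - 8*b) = (b - 7)/b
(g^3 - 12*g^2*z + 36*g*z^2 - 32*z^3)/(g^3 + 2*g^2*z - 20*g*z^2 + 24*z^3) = (g - 8*z)/(g + 6*z)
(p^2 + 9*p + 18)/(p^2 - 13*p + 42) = (p^2 + 9*p + 18)/(p^2 - 13*p + 42)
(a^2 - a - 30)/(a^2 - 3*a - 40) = (a - 6)/(a - 8)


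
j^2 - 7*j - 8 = (j - 8)*(j + 1)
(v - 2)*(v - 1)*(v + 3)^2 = v^4 + 3*v^3 - 7*v^2 - 15*v + 18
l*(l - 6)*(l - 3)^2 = l^4 - 12*l^3 + 45*l^2 - 54*l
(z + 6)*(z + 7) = z^2 + 13*z + 42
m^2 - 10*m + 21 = (m - 7)*(m - 3)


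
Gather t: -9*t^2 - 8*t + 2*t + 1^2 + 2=-9*t^2 - 6*t + 3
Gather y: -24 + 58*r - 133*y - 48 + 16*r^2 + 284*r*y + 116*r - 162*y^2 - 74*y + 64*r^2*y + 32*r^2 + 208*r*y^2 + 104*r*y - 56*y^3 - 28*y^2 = 48*r^2 + 174*r - 56*y^3 + y^2*(208*r - 190) + y*(64*r^2 + 388*r - 207) - 72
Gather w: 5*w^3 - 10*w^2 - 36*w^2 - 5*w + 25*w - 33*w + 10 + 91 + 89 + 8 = 5*w^3 - 46*w^2 - 13*w + 198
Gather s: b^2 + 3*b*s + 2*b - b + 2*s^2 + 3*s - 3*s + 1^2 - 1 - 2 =b^2 + 3*b*s + b + 2*s^2 - 2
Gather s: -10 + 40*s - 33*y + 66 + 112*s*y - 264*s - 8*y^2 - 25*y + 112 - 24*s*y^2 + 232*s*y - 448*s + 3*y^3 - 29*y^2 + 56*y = s*(-24*y^2 + 344*y - 672) + 3*y^3 - 37*y^2 - 2*y + 168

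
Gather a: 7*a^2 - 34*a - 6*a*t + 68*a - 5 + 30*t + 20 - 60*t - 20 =7*a^2 + a*(34 - 6*t) - 30*t - 5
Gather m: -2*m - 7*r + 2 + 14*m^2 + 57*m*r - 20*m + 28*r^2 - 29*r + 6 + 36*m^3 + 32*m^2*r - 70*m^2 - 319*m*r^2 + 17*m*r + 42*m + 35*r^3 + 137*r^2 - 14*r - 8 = 36*m^3 + m^2*(32*r - 56) + m*(-319*r^2 + 74*r + 20) + 35*r^3 + 165*r^2 - 50*r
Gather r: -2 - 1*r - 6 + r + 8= 0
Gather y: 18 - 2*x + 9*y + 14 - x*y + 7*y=-2*x + y*(16 - x) + 32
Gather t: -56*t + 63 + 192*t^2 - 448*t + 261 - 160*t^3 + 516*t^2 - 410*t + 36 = -160*t^3 + 708*t^2 - 914*t + 360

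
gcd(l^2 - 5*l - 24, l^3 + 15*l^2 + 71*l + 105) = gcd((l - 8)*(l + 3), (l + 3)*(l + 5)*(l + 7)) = l + 3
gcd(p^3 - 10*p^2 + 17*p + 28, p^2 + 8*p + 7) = p + 1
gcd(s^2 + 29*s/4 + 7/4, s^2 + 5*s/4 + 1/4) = s + 1/4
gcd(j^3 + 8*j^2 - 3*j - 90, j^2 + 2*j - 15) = j^2 + 2*j - 15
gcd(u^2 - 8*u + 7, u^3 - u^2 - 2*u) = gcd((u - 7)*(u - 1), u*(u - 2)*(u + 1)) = 1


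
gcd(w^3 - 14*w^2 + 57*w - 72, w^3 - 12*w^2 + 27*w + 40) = w - 8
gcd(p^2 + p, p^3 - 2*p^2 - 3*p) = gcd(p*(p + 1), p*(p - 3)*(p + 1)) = p^2 + p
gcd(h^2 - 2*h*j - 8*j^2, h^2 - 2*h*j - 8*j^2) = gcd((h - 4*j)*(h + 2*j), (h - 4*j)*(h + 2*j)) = h^2 - 2*h*j - 8*j^2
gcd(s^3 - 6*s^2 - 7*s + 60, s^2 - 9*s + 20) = s^2 - 9*s + 20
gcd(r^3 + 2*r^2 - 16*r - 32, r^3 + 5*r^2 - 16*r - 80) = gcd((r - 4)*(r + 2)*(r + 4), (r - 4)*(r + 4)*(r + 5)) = r^2 - 16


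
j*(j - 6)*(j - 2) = j^3 - 8*j^2 + 12*j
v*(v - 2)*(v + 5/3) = v^3 - v^2/3 - 10*v/3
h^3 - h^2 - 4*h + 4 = (h - 2)*(h - 1)*(h + 2)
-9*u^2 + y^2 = (-3*u + y)*(3*u + y)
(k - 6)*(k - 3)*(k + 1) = k^3 - 8*k^2 + 9*k + 18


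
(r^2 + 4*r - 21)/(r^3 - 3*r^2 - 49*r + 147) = 1/(r - 7)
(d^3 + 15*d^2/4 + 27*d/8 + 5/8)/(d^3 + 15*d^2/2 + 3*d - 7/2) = (8*d^2 + 22*d + 5)/(4*(2*d^2 + 13*d - 7))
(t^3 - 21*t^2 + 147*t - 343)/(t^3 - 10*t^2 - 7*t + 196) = (t - 7)/(t + 4)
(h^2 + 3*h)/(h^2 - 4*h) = (h + 3)/(h - 4)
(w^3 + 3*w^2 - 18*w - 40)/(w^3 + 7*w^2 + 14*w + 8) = (w^2 + w - 20)/(w^2 + 5*w + 4)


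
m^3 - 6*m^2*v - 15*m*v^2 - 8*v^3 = (m - 8*v)*(m + v)^2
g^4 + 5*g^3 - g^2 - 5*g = g*(g - 1)*(g + 1)*(g + 5)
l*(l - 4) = l^2 - 4*l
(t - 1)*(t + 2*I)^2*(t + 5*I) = t^4 - t^3 + 9*I*t^3 - 24*t^2 - 9*I*t^2 + 24*t - 20*I*t + 20*I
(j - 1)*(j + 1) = j^2 - 1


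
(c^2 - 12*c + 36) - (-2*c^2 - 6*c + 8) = 3*c^2 - 6*c + 28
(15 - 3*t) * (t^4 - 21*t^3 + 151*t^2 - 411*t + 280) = -3*t^5 + 78*t^4 - 768*t^3 + 3498*t^2 - 7005*t + 4200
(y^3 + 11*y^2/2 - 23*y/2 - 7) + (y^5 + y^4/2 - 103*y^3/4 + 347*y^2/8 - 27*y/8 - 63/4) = y^5 + y^4/2 - 99*y^3/4 + 391*y^2/8 - 119*y/8 - 91/4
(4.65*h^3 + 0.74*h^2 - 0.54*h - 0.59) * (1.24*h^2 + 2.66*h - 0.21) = 5.766*h^5 + 13.2866*h^4 + 0.3223*h^3 - 2.3234*h^2 - 1.456*h + 0.1239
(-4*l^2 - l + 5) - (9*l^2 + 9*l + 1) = -13*l^2 - 10*l + 4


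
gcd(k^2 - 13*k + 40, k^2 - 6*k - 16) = k - 8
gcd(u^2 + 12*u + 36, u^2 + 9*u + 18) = u + 6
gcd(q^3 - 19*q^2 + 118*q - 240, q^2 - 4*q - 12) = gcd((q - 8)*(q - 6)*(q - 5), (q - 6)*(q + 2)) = q - 6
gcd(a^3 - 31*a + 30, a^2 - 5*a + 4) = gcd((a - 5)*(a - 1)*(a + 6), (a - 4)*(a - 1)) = a - 1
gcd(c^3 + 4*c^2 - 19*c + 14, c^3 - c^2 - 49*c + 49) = c^2 + 6*c - 7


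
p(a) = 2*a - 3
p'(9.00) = 2.00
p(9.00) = 15.00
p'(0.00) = 2.00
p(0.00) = -3.00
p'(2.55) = 2.00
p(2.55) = 2.10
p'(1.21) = 2.00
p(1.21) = -0.58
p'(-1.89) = 2.00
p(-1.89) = -6.78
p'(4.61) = 2.00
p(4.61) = 6.22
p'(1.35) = 2.00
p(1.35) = -0.30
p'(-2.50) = 2.00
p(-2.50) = -8.00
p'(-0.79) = 2.00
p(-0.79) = -4.58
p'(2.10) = 2.00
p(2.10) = 1.20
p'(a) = 2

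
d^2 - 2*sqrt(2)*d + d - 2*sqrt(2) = (d + 1)*(d - 2*sqrt(2))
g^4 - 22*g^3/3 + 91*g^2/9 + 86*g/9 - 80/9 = (g - 5)*(g - 8/3)*(g - 2/3)*(g + 1)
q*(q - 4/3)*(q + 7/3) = q^3 + q^2 - 28*q/9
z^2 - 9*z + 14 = (z - 7)*(z - 2)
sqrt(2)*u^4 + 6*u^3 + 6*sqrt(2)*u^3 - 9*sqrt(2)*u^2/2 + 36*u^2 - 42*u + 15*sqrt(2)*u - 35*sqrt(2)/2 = (u - 1)*(u + 7)*(u + 5*sqrt(2)/2)*(sqrt(2)*u + 1)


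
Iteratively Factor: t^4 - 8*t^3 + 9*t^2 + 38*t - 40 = (t - 5)*(t^3 - 3*t^2 - 6*t + 8) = (t - 5)*(t - 4)*(t^2 + t - 2) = (t - 5)*(t - 4)*(t - 1)*(t + 2)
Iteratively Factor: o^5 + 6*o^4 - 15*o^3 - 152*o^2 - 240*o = (o)*(o^4 + 6*o^3 - 15*o^2 - 152*o - 240) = o*(o + 3)*(o^3 + 3*o^2 - 24*o - 80) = o*(o + 3)*(o + 4)*(o^2 - o - 20) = o*(o + 3)*(o + 4)^2*(o - 5)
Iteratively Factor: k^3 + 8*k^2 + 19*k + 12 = (k + 1)*(k^2 + 7*k + 12) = (k + 1)*(k + 3)*(k + 4)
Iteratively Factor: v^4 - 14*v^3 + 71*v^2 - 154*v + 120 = (v - 3)*(v^3 - 11*v^2 + 38*v - 40) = (v - 4)*(v - 3)*(v^2 - 7*v + 10) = (v - 5)*(v - 4)*(v - 3)*(v - 2)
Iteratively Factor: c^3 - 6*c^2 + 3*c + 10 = (c - 2)*(c^2 - 4*c - 5) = (c - 2)*(c + 1)*(c - 5)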